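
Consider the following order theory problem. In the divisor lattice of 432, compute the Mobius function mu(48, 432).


In a divisor lattice, mu(a,b) = mu(b/a) where mu is the classical Mobius function.
b/a = 432/48 = 9
Prime factorization of 9: primes [3]
9 is not squarefree, so mu(9) = 0


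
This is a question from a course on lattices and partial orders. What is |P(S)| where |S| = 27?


Power set = 2^n.
2^27 = 134217728


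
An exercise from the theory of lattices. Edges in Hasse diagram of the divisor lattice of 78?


A cover relation a -< b holds when a < b with no c strictly between.
Cover relations:
  1 -< 2
  1 -< 3
  1 -< 13
  2 -< 6
  2 -< 26
  3 -< 6
  3 -< 39
  6 -< 78
  ...4 more
Total: 12


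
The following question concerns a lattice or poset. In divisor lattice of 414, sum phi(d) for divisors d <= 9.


Divisors of 414 up to 9: [1, 2, 3, 6, 9]
phi values: [1, 1, 2, 2, 6]
Sum = 12


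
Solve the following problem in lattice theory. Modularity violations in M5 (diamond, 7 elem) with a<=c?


Modular law: if a <= c then a v (b ^ c) = (a v b) ^ c.
Check all triples (a,b,c) with a <= c among 7 elements.
This lattice is modular (diamonds M_m and their chain-products are modular).
Total violating triples: 0


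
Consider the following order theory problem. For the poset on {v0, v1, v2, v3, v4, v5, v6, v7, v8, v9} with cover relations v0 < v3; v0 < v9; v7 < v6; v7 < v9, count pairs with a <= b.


The order relation is {(a,b) : a <= b}, reflexive so it includes (a,a).
Examples: (v0,v0), (v0,v3), (v0,v9), (v1,v1), (v2,v2), ...
Total ordered pairs: 14


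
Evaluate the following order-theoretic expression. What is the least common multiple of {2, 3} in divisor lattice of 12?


In a divisor lattice, join = lcm (least common multiple).
Compute lcm iteratively: start with first element, then lcm(current, next).
Elements: [2, 3]
lcm(2,3) = 6
Final lcm = 6


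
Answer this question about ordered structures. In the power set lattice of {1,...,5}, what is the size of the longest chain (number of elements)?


A chain is a totally ordered subset; we count the number of elements in a maximum chain.
Compute, for each element x, the size of the longest chain ending at x:
  {}: 1
  {1}: 2
  {2}: 2
  {3}: 2
  {4}: 2
  {5}: 2
  ...
A maximum chain: {} < {1} < {1,2} < {1,2,3} < {1,2,3,4} < {1,2,3,4,5}
Number of elements in the longest chain: 6


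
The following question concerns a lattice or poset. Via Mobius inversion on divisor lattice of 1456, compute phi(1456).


phi(n) = n * prod_{p|n} (1 - 1/p).
Prime divisors of 1456: [2, 7, 13]
phi(1456) = 1456 * (1 - 1/2) * (1 - 1/7) * (1 - 1/13)
phi(1456) = 576


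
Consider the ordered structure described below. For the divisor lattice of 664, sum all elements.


sigma(n) = sum of divisors.
Divisors of 664: [1, 2, 4, 8, 83, 166, 332, 664]
Sum = 1260


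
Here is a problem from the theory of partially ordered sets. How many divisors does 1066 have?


Divisors of 1066: [1, 2, 13, 26, 41, 82, 533, 1066]
Count: 8


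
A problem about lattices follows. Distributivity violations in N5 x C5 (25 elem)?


Distributive law: a ^ (b v c) = (a ^ b) v (a ^ c).
Check all 25^3 = 15625 ordered triples (a,b,c).
  e.g. a=(b,0), b=(a,0), c=(c,0): lhs=(b,0) != rhs=(a,0)
  e.g. a=(b,0), b=(a,0), c=(c,1): lhs=(b,0) != rhs=(a,0)
Total violating triples: 250


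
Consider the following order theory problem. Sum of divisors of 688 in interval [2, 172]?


Interval [2,172] in divisors of 688: [2, 4, 86, 172]
Sum = 264


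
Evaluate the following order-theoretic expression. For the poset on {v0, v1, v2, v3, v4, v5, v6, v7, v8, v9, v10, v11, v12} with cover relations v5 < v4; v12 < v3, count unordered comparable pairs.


A comparable pair {a,b} has a < b or b < a in the order.
Count unordered pairs where one element is strictly below the other.
Examples: {v3,v12}, {v4,v5}
Total comparable pairs: 2


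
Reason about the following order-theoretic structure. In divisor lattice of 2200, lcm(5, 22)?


Join=lcm.
gcd(5,22)=1
lcm=110


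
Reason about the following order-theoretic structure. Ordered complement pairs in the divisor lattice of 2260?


Complement pair (a,b): a meet b = bottom, a join b = top.
Here: gcd(a,b)=1 and lcm(a,b)=2260, i.e. a*b=2260 with a,b coprime.
Pairs found: (1,2260), (4,565), (5,452), (20,113), ... (4 more)
Total ordered pairs: 8


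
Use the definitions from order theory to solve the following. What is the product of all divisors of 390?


Divisors of 390: [1, 2, 3, 5, 6, 10, 13, 15, 26, 30, 39, 65, 78, 130, 195, 390]
Product = n^(d(n)/2) = 390^(16/2)
Product = 535200926048100000000


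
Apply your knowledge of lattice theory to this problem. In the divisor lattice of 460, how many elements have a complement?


An element a is complemented if some b has a meet b = bottom, a join b = top.
a is complemented iff gcd(a, n/a)=1, i.e. a is a unitary divisor of 460.
Complemented elements: 1, 4, 5, 20, 23, 92, ... (2 more)
Count: 8


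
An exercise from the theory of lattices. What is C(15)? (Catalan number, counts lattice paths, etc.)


C(n) = C(2n, n) / (n+1).
C(30, 15) = 155117520
C(15) = 155117520 / 16 = 9694845


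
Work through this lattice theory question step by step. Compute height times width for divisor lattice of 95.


Height = length of longest chain minus 1; width = size of largest antichain.
A maximum chain: 1 | 19 | 95  (height 2).
A maximum antichain: {5, 19}  (width 2).
Product = 2 * 2 = 4


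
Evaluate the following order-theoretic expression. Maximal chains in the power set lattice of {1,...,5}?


A maximal chain goes from the minimum element to a maximal element via cover relations.
Counting all min-to-max paths in the cover graph.
Total maximal chains: 120


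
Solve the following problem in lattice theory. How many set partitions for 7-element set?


B(n) = number of set partitions of an n-element set.
B(n) satisfies the recurrence: B(n+1) = sum_k C(n,k)*B(k).
B(7) = 877


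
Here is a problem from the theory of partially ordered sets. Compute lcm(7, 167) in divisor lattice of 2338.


In a divisor lattice, join = lcm (least common multiple).
gcd(7,167) = 1
lcm(7,167) = 7*167/gcd = 1169/1 = 1169


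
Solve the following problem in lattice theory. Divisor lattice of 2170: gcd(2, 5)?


Meet=gcd.
gcd(2,5)=1


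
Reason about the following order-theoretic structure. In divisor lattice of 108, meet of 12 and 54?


In a divisor lattice, meet = gcd (greatest common divisor).
By Euclidean algorithm or factoring: gcd(12,54) = 6


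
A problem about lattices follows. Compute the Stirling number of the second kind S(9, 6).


S(n,k) = k*S(n-1,k) + S(n-1,k-1).
S(8,6) = 266, S(8,5) = 1050
S(9,6) = 6*266 + 1050 = 1596 + 1050
S(9,6) = 2646


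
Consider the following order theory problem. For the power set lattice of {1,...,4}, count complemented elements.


An element a is complemented if some b has a meet b = bottom, a join b = top.
every subset A has complement S\A, so all elements are complemented.
Complemented elements: {}, {1}, {2}, {3}, {4}, {1,2}, ... (10 more)
Count: 16


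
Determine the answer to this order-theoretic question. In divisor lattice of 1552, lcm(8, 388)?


Join=lcm.
gcd(8,388)=4
lcm=776


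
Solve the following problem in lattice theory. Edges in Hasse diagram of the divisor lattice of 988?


A cover relation a -< b holds when a < b with no c strictly between.
Cover relations:
  1 -< 2
  1 -< 13
  1 -< 19
  2 -< 4
  2 -< 26
  2 -< 38
  4 -< 52
  4 -< 76
  ...12 more
Total: 20


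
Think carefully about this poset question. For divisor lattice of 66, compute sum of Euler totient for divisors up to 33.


Divisors of 66 up to 33: [1, 2, 3, 6, 11, 22, 33]
phi values: [1, 1, 2, 2, 10, 10, 20]
Sum = 46


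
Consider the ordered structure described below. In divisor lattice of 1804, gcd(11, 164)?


Meet=gcd.
gcd(11,164)=1


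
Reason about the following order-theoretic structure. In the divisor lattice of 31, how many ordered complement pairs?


Complement pair (a,b): a meet b = bottom, a join b = top.
Here: gcd(a,b)=1 and lcm(a,b)=31, i.e. a*b=31 with a,b coprime.
Pairs found: (1,31), (31,1)
Total ordered pairs: 2


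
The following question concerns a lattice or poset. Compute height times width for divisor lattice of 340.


Height = length of longest chain minus 1; width = size of largest antichain.
A maximum chain: 1 | 17 | 85 | 170 | 340  (height 4).
A maximum antichain: {4, 10, 34, 85}  (width 4).
Product = 4 * 4 = 16


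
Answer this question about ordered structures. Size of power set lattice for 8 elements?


Power set = 2^n.
2^8 = 256


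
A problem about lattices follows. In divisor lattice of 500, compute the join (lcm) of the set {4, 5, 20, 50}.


In a divisor lattice, join = lcm (least common multiple).
Compute lcm iteratively: start with first element, then lcm(current, next).
Elements: [4, 5, 20, 50]
lcm(4,5) = 20
lcm(20,20) = 20
lcm(20,50) = 100
Final lcm = 100


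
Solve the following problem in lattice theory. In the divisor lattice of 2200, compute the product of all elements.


Divisors of 2200: [1, 2, 4, 5, 8, 10, 11, 20, 22, 25, 40, 44, 50, 55, 88, 100, 110, 200, 220, 275, 440, 550, 1100, 2200]
Product = n^(d(n)/2) = 2200^(24/2)
Product = 12855002631049216000000000000000000000000


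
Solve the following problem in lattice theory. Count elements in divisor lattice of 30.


Divisors of 30: [1, 2, 3, 5, 6, 10, 15, 30]
Count: 8


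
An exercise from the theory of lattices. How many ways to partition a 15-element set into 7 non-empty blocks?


S(n,k) = k*S(n-1,k) + S(n-1,k-1).
S(14,7) = 49329280, S(14,6) = 63436373
S(15,7) = 7*49329280 + 63436373 = 345304960 + 63436373
S(15,7) = 408741333


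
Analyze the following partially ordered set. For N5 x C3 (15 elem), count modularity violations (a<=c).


Modular law: if a <= c then a v (b ^ c) = (a v b) ^ c.
Check all triples (a,b,c) with a <= c among 15 elements.
  e.g. a=(a,0), b=(c,0), c=(b,0): lhs=(a,0) != rhs=(b,0)
  e.g. a=(a,0), b=(c,1), c=(b,0): lhs=(a,0) != rhs=(b,0)
Total violating triples: 18


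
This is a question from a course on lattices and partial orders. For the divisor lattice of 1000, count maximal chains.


A maximal chain goes from the minimum element to a maximal element via cover relations.
Counting all min-to-max paths in the cover graph.
Total maximal chains: 20


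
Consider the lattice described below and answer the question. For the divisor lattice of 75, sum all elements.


sigma(n) = sum of divisors.
Divisors of 75: [1, 3, 5, 15, 25, 75]
Sum = 124


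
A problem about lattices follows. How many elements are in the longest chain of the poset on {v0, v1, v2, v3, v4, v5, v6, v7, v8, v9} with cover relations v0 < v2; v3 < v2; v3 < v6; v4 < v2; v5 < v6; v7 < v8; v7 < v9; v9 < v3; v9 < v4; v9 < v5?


A chain is a totally ordered subset; we count the number of elements in a maximum chain.
Compute, for each element x, the size of the longest chain ending at x:
  v0: 1
  v1: 1
  v7: 1
  v8: 2
  v9: 2
  v3: 3
  ...
A maximum chain: v7 < v9 < v3 < v2
Number of elements in the longest chain: 4


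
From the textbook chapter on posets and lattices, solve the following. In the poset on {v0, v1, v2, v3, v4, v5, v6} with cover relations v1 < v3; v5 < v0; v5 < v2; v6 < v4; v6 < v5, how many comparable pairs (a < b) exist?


A comparable pair {a,b} has a < b or b < a in the order.
Count unordered pairs where one element is strictly below the other.
Examples: {v0,v5}, {v0,v6}, {v1,v3}, {v2,v5}, ...
Total comparable pairs: 7


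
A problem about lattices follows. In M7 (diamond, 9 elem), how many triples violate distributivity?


Distributive law: a ^ (b v c) = (a ^ b) v (a ^ c).
Check all 9^3 = 729 ordered triples (a,b,c).
  e.g. a=a1, b=a2, c=a3: lhs=a1 != rhs=0
  e.g. a=a1, b=a2, c=a4: lhs=a1 != rhs=0
Total violating triples: 210


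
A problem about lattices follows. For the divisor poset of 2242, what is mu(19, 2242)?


In a divisor lattice, mu(a,b) = mu(b/a) where mu is the classical Mobius function.
b/a = 2242/19 = 118
Prime factorization of 118: primes [2, 59]
118 is squarefree with 2 prime factor(s), so mu(118) = (-1)^2 = 1


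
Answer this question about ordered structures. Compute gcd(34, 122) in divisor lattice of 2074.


In a divisor lattice, meet = gcd (greatest common divisor).
By Euclidean algorithm or factoring: gcd(34,122) = 2


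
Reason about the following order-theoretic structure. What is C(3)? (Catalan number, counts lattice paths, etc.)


C(n) = C(2n, n) / (n+1).
C(6, 3) = 20
C(3) = 20 / 4 = 5


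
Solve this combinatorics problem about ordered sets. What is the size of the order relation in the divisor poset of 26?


The order relation is {(a,b) : a <= b}, reflexive so it includes (a,a).
Examples: (1,1), (1,13), (1,2), (1,26), (13,13), ...
Total ordered pairs: 9


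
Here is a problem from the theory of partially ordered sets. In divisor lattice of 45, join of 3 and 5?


In a divisor lattice, join = lcm (least common multiple).
gcd(3,5) = 1
lcm(3,5) = 3*5/gcd = 15/1 = 15


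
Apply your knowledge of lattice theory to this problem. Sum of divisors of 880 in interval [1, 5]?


Interval [1,5] in divisors of 880: [1, 5]
Sum = 6


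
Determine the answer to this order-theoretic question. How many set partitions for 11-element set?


B(n) = number of set partitions of an n-element set.
B(n) satisfies the recurrence: B(n+1) = sum_k C(n,k)*B(k).
B(11) = 678570


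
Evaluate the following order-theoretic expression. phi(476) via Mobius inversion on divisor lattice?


phi(n) = n * prod_{p|n} (1 - 1/p).
Prime divisors of 476: [2, 7, 17]
phi(476) = 476 * (1 - 1/2) * (1 - 1/7) * (1 - 1/17)
phi(476) = 192


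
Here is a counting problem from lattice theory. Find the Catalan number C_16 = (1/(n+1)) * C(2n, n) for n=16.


C(n) = C(2n, n) / (n+1).
C(32, 16) = 601080390
C(16) = 601080390 / 17 = 35357670


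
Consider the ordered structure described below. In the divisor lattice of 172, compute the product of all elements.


Divisors of 172: [1, 2, 4, 43, 86, 172]
Product = n^(d(n)/2) = 172^(6/2)
Product = 5088448


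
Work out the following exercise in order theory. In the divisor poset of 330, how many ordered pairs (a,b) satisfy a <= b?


The order relation is {(a,b) : a <= b}, reflexive so it includes (a,a).
Examples: (1,1), (1,10), (1,11), (1,110), (1,15), ...
Total ordered pairs: 81


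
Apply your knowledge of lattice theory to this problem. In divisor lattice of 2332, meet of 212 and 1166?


In a divisor lattice, meet = gcd (greatest common divisor).
By Euclidean algorithm or factoring: gcd(212,1166) = 106


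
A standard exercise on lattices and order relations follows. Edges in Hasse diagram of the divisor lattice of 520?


A cover relation a -< b holds when a < b with no c strictly between.
Cover relations:
  1 -< 2
  1 -< 5
  1 -< 13
  2 -< 4
  2 -< 10
  2 -< 26
  4 -< 8
  4 -< 20
  ...20 more
Total: 28


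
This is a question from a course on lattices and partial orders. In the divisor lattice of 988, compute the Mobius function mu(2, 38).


In a divisor lattice, mu(a,b) = mu(b/a) where mu is the classical Mobius function.
b/a = 38/2 = 19
Prime factorization of 19: primes [19]
19 is squarefree with 1 prime factor(s), so mu(19) = (-1)^1 = -1


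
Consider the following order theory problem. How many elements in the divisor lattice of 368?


Divisors of 368: [1, 2, 4, 8, 16, 23, 46, 92, 184, 368]
Count: 10


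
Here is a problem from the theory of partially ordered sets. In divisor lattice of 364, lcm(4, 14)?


Join=lcm.
gcd(4,14)=2
lcm=28


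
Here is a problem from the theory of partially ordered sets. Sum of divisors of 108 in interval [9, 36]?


Interval [9,36] in divisors of 108: [9, 18, 36]
Sum = 63


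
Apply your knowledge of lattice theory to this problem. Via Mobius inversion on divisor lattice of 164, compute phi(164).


phi(n) = n * prod_{p|n} (1 - 1/p).
Prime divisors of 164: [2, 41]
phi(164) = 164 * (1 - 1/2) * (1 - 1/41)
phi(164) = 80


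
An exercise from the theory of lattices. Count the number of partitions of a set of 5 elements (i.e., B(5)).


B(n) = number of set partitions of an n-element set.
B(n) satisfies the recurrence: B(n+1) = sum_k C(n,k)*B(k).
B(5) = 52


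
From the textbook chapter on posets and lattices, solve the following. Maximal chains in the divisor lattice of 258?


A maximal chain goes from the minimum element to a maximal element via cover relations.
Counting all min-to-max paths in the cover graph.
Total maximal chains: 6


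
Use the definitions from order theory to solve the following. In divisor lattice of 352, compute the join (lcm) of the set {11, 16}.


In a divisor lattice, join = lcm (least common multiple).
Compute lcm iteratively: start with first element, then lcm(current, next).
Elements: [11, 16]
lcm(11,16) = 176
Final lcm = 176


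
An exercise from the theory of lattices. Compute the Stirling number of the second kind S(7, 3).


S(n,k) = k*S(n-1,k) + S(n-1,k-1).
S(6,3) = 90, S(6,2) = 31
S(7,3) = 3*90 + 31 = 270 + 31
S(7,3) = 301


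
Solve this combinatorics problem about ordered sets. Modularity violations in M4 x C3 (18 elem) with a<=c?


Modular law: if a <= c then a v (b ^ c) = (a v b) ^ c.
Check all triples (a,b,c) with a <= c among 18 elements.
This lattice is modular (diamonds M_m and their chain-products are modular).
Total violating triples: 0


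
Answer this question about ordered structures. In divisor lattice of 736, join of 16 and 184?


In a divisor lattice, join = lcm (least common multiple).
gcd(16,184) = 8
lcm(16,184) = 16*184/gcd = 2944/8 = 368


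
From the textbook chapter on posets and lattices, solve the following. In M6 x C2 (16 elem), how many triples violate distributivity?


Distributive law: a ^ (b v c) = (a ^ b) v (a ^ c).
Check all 16^3 = 4096 ordered triples (a,b,c).
  e.g. a=(a1,0), b=(a2,0), c=(a3,0): lhs=(a1,0) != rhs=(0,0)
  e.g. a=(a1,0), b=(a2,0), c=(a3,1): lhs=(a1,0) != rhs=(0,0)
Total violating triples: 960


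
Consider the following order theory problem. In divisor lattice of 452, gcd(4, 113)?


Meet=gcd.
gcd(4,113)=1


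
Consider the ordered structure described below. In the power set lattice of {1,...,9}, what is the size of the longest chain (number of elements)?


A chain is a totally ordered subset; we count the number of elements in a maximum chain.
Compute, for each element x, the size of the longest chain ending at x:
  {}: 1
  {1}: 2
  {2}: 2
  {3}: 2
  {4}: 2
  {5}: 2
  ...
A maximum chain: {} < {1} < {1,2} < {1,2,3} < {1,2,3,4} < {1,2,3,4,5} < {1,2,3,4,5,6} < {1,2,3,4,5,6,7} < {1,2,3,4,5,6,7,8} < {1,2,3,4,5,6,7,8,9}
Number of elements in the longest chain: 10


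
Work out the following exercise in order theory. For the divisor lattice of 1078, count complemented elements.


An element a is complemented if some b has a meet b = bottom, a join b = top.
a is complemented iff gcd(a, n/a)=1, i.e. a is a unitary divisor of 1078.
Complemented elements: 1, 2, 11, 22, 49, 98, ... (2 more)
Count: 8


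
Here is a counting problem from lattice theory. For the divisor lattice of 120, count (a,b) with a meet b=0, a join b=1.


Complement pair (a,b): a meet b = bottom, a join b = top.
Here: gcd(a,b)=1 and lcm(a,b)=120, i.e. a*b=120 with a,b coprime.
Pairs found: (1,120), (3,40), (5,24), (8,15), ... (4 more)
Total ordered pairs: 8


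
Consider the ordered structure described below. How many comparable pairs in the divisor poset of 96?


A comparable pair {a,b} has a < b or b < a in the order.
Count unordered pairs where one element is strictly below the other.
Examples: {1,2}, {1,3}, {1,4}, {1,6}, ...
Total comparable pairs: 51


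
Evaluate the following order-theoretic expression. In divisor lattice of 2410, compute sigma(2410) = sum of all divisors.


sigma(n) = sum of divisors.
Divisors of 2410: [1, 2, 5, 10, 241, 482, 1205, 2410]
Sum = 4356


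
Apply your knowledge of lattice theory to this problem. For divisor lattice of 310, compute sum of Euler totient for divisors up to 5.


Divisors of 310 up to 5: [1, 2, 5]
phi values: [1, 1, 4]
Sum = 6


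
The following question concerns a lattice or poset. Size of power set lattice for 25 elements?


Power set = 2^n.
2^25 = 33554432


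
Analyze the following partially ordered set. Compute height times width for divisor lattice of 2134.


Height = length of longest chain minus 1; width = size of largest antichain.
A maximum chain: 1 | 97 | 1067 | 2134  (height 3).
A maximum antichain: {2, 11, 97}  (width 3).
Product = 3 * 3 = 9


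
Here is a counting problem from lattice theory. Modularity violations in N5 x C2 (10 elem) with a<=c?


Modular law: if a <= c then a v (b ^ c) = (a v b) ^ c.
Check all triples (a,b,c) with a <= c among 10 elements.
  e.g. a=(a,0), b=(c,0), c=(b,0): lhs=(a,0) != rhs=(b,0)
  e.g. a=(a,0), b=(c,1), c=(b,0): lhs=(a,0) != rhs=(b,0)
Total violating triples: 6


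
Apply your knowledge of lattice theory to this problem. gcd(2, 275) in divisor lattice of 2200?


Meet=gcd.
gcd(2,275)=1


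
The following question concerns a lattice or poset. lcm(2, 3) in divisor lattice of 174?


Join=lcm.
gcd(2,3)=1
lcm=6


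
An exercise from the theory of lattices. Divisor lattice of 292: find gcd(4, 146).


In a divisor lattice, meet = gcd (greatest common divisor).
By Euclidean algorithm or factoring: gcd(4,146) = 2


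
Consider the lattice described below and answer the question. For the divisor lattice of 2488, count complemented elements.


An element a is complemented if some b has a meet b = bottom, a join b = top.
a is complemented iff gcd(a, n/a)=1, i.e. a is a unitary divisor of 2488.
Complemented elements: 1, 8, 311, 2488
Count: 4


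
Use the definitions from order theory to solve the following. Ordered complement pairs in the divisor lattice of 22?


Complement pair (a,b): a meet b = bottom, a join b = top.
Here: gcd(a,b)=1 and lcm(a,b)=22, i.e. a*b=22 with a,b coprime.
Pairs found: (1,22), (2,11), (11,2), (22,1)
Total ordered pairs: 4


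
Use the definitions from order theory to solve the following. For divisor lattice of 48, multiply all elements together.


Divisors of 48: [1, 2, 3, 4, 6, 8, 12, 16, 24, 48]
Product = n^(d(n)/2) = 48^(10/2)
Product = 254803968


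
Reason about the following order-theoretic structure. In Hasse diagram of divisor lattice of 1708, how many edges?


A cover relation a -< b holds when a < b with no c strictly between.
Cover relations:
  1 -< 2
  1 -< 7
  1 -< 61
  2 -< 4
  2 -< 14
  2 -< 122
  4 -< 28
  4 -< 244
  ...12 more
Total: 20


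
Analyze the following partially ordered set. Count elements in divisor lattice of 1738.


Divisors of 1738: [1, 2, 11, 22, 79, 158, 869, 1738]
Count: 8


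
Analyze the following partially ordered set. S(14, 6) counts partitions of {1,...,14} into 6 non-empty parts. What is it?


S(n,k) = k*S(n-1,k) + S(n-1,k-1).
S(13,6) = 9321312, S(13,5) = 7508501
S(14,6) = 6*9321312 + 7508501 = 55927872 + 7508501
S(14,6) = 63436373


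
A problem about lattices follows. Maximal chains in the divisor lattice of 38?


A maximal chain goes from the minimum element to a maximal element via cover relations.
Counting all min-to-max paths in the cover graph.
Total maximal chains: 2


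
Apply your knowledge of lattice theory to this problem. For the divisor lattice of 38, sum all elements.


sigma(n) = sum of divisors.
Divisors of 38: [1, 2, 19, 38]
Sum = 60


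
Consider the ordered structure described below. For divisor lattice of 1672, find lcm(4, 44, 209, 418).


In a divisor lattice, join = lcm (least common multiple).
Compute lcm iteratively: start with first element, then lcm(current, next).
Elements: [4, 44, 209, 418]
lcm(4,44) = 44
lcm(44,209) = 836
lcm(836,418) = 836
Final lcm = 836


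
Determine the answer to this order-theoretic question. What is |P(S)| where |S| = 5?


Power set = 2^n.
2^5 = 32


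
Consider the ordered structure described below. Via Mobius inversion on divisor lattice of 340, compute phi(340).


phi(n) = n * prod_{p|n} (1 - 1/p).
Prime divisors of 340: [2, 5, 17]
phi(340) = 340 * (1 - 1/2) * (1 - 1/5) * (1 - 1/17)
phi(340) = 128


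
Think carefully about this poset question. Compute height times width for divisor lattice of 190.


Height = length of longest chain minus 1; width = size of largest antichain.
A maximum chain: 1 | 19 | 95 | 190  (height 3).
A maximum antichain: {2, 5, 19}  (width 3).
Product = 3 * 3 = 9


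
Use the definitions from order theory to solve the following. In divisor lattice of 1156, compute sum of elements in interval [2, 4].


Interval [2,4] in divisors of 1156: [2, 4]
Sum = 6


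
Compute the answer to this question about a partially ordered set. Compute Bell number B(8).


B(n) = number of set partitions of an n-element set.
B(n) satisfies the recurrence: B(n+1) = sum_k C(n,k)*B(k).
B(8) = 4140


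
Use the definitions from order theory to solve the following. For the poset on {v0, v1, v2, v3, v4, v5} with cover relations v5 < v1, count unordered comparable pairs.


A comparable pair {a,b} has a < b or b < a in the order.
Count unordered pairs where one element is strictly below the other.
Examples: {v1,v5}
Total comparable pairs: 1


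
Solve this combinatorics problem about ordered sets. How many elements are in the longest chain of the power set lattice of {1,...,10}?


A chain is a totally ordered subset; we count the number of elements in a maximum chain.
Compute, for each element x, the size of the longest chain ending at x:
  {}: 1
  {1}: 2
  {2}: 2
  {3}: 2
  {4}: 2
  {5}: 2
  ...
A maximum chain: {} < {1} < {1,2} < {1,2,3} < {1,2,3,4} < {1,2,3,4,5} < {1,2,3,4,5,6} < {1,2,3,4,5,6,7} < {1,2,3,4,5,6,7,8} < {1,2,3,4,5,6,7,8,9} < {1,2,3,4,5,6,7,8,9,10}
Number of elements in the longest chain: 11


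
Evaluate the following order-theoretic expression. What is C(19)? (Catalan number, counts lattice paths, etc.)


C(n) = C(2n, n) / (n+1).
C(38, 19) = 35345263800
C(19) = 35345263800 / 20 = 1767263190


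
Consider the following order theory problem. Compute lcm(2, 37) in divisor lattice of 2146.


In a divisor lattice, join = lcm (least common multiple).
gcd(2,37) = 1
lcm(2,37) = 2*37/gcd = 74/1 = 74


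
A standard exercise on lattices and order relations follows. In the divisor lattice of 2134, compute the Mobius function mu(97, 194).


In a divisor lattice, mu(a,b) = mu(b/a) where mu is the classical Mobius function.
b/a = 194/97 = 2
Prime factorization of 2: primes [2]
2 is squarefree with 1 prime factor(s), so mu(2) = (-1)^1 = -1


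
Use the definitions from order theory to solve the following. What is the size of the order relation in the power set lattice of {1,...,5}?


The order relation is {(a,b) : a <= b}, reflexive so it includes (a,a).
Examples: ({},{}), ({},{1,2}), ({},{1,2,3}), ({},{1,2,3,4}), ({},{1,2,3,4,5}), ...
Total ordered pairs: 243


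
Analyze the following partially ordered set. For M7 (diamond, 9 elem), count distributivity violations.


Distributive law: a ^ (b v c) = (a ^ b) v (a ^ c).
Check all 9^3 = 729 ordered triples (a,b,c).
  e.g. a=a1, b=a2, c=a3: lhs=a1 != rhs=0
  e.g. a=a1, b=a2, c=a4: lhs=a1 != rhs=0
Total violating triples: 210


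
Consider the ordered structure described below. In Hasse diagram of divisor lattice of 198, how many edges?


A cover relation a -< b holds when a < b with no c strictly between.
Cover relations:
  1 -< 2
  1 -< 3
  1 -< 11
  2 -< 6
  2 -< 22
  3 -< 6
  3 -< 9
  3 -< 33
  ...12 more
Total: 20


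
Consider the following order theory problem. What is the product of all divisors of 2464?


Divisors of 2464: [1, 2, 4, 7, 8, 11, 14, 16, 22, 28, 32, 44, 56, 77, 88, 112, 154, 176, 224, 308, 352, 616, 1232, 2464]
Product = n^(d(n)/2) = 2464^(24/2)
Product = 50082781634695956879921596112047907536896


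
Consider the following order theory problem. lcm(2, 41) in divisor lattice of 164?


Join=lcm.
gcd(2,41)=1
lcm=82


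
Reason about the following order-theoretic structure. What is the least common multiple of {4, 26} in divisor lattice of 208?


In a divisor lattice, join = lcm (least common multiple).
Compute lcm iteratively: start with first element, then lcm(current, next).
Elements: [4, 26]
lcm(4,26) = 52
Final lcm = 52


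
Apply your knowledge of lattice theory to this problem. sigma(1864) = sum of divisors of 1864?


sigma(n) = sum of divisors.
Divisors of 1864: [1, 2, 4, 8, 233, 466, 932, 1864]
Sum = 3510


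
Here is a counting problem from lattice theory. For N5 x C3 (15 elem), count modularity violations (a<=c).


Modular law: if a <= c then a v (b ^ c) = (a v b) ^ c.
Check all triples (a,b,c) with a <= c among 15 elements.
  e.g. a=(a,0), b=(c,0), c=(b,0): lhs=(a,0) != rhs=(b,0)
  e.g. a=(a,0), b=(c,1), c=(b,0): lhs=(a,0) != rhs=(b,0)
Total violating triples: 18


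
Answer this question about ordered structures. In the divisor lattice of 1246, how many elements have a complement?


An element a is complemented if some b has a meet b = bottom, a join b = top.
a is complemented iff gcd(a, n/a)=1, i.e. a is a unitary divisor of 1246.
Complemented elements: 1, 2, 7, 14, 89, 178, ... (2 more)
Count: 8


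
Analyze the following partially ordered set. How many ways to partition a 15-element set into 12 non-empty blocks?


S(n,k) = k*S(n-1,k) + S(n-1,k-1).
S(14,12) = 3367, S(14,11) = 66066
S(15,12) = 12*3367 + 66066 = 40404 + 66066
S(15,12) = 106470


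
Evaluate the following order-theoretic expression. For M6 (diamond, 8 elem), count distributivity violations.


Distributive law: a ^ (b v c) = (a ^ b) v (a ^ c).
Check all 8^3 = 512 ordered triples (a,b,c).
  e.g. a=a1, b=a2, c=a3: lhs=a1 != rhs=0
  e.g. a=a1, b=a2, c=a4: lhs=a1 != rhs=0
Total violating triples: 120


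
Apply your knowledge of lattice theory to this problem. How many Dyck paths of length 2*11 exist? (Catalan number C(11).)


C(n) = C(2n, n) / (n+1).
C(22, 11) = 705432
C(11) = 705432 / 12 = 58786


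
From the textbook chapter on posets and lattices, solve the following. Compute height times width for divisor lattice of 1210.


Height = length of longest chain minus 1; width = size of largest antichain.
A maximum chain: 1 | 11 | 121 | 605 | 1210  (height 4).
A maximum antichain: {10, 22, 55, 121}  (width 4).
Product = 4 * 4 = 16


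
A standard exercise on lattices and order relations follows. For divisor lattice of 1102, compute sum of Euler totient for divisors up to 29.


Divisors of 1102 up to 29: [1, 2, 19, 29]
phi values: [1, 1, 18, 28]
Sum = 48


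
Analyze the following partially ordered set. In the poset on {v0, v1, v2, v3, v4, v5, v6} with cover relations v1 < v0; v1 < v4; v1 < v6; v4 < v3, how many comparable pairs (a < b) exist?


A comparable pair {a,b} has a < b or b < a in the order.
Count unordered pairs where one element is strictly below the other.
Examples: {v0,v1}, {v1,v3}, {v1,v4}, {v1,v6}, ...
Total comparable pairs: 5


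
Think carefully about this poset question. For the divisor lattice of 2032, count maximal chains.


A maximal chain goes from the minimum element to a maximal element via cover relations.
Counting all min-to-max paths in the cover graph.
Total maximal chains: 5


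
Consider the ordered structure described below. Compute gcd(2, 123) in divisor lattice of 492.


In a divisor lattice, meet = gcd (greatest common divisor).
By Euclidean algorithm or factoring: gcd(2,123) = 1


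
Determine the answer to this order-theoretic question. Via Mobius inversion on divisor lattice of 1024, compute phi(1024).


phi(n) = n * prod_{p|n} (1 - 1/p).
Prime divisors of 1024: [2]
phi(1024) = 1024 * (1 - 1/2)
phi(1024) = 512


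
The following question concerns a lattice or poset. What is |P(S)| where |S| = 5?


Power set = 2^n.
2^5 = 32


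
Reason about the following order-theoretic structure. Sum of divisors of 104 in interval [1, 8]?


Interval [1,8] in divisors of 104: [1, 2, 4, 8]
Sum = 15


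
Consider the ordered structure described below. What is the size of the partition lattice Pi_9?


B(n) = number of set partitions of an n-element set.
B(n) satisfies the recurrence: B(n+1) = sum_k C(n,k)*B(k).
B(9) = 21147


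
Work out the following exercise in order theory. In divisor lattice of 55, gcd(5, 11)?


Meet=gcd.
gcd(5,11)=1


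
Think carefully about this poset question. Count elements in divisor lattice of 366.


Divisors of 366: [1, 2, 3, 6, 61, 122, 183, 366]
Count: 8


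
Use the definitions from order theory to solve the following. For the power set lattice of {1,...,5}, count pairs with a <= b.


The order relation is {(a,b) : a <= b}, reflexive so it includes (a,a).
Examples: ({},{}), ({},{1,2}), ({},{1,2,3}), ({},{1,2,3,4}), ({},{1,2,3,4,5}), ...
Total ordered pairs: 243


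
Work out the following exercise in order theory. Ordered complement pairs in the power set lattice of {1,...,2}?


Complement pair (a,b): a meet b = bottom, a join b = top.
Here: A intersect B = {} and A union B = {1,...,2}.
Pairs found: ({},{1,2}), ({1},{2}), ({2},{1}), ({1,2},{})
Total ordered pairs: 4


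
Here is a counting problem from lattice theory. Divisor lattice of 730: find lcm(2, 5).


In a divisor lattice, join = lcm (least common multiple).
gcd(2,5) = 1
lcm(2,5) = 2*5/gcd = 10/1 = 10


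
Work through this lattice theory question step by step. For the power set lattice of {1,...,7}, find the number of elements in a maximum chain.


A chain is a totally ordered subset; we count the number of elements in a maximum chain.
Compute, for each element x, the size of the longest chain ending at x:
  {}: 1
  {1}: 2
  {2}: 2
  {3}: 2
  {4}: 2
  {5}: 2
  ...
A maximum chain: {} < {1} < {1,2} < {1,2,3} < {1,2,3,4} < {1,2,3,4,5} < {1,2,3,4,5,6} < {1,2,3,4,5,6,7}
Number of elements in the longest chain: 8


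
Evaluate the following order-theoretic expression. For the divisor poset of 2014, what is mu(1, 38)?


In a divisor lattice, mu(a,b) = mu(b/a) where mu is the classical Mobius function.
b/a = 38/1 = 38
Prime factorization of 38: primes [2, 19]
38 is squarefree with 2 prime factor(s), so mu(38) = (-1)^2 = 1


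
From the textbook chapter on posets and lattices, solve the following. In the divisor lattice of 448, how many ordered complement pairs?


Complement pair (a,b): a meet b = bottom, a join b = top.
Here: gcd(a,b)=1 and lcm(a,b)=448, i.e. a*b=448 with a,b coprime.
Pairs found: (1,448), (7,64), (64,7), (448,1)
Total ordered pairs: 4


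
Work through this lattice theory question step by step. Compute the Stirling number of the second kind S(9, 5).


S(n,k) = k*S(n-1,k) + S(n-1,k-1).
S(8,5) = 1050, S(8,4) = 1701
S(9,5) = 5*1050 + 1701 = 5250 + 1701
S(9,5) = 6951


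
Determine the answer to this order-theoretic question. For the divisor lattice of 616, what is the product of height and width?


Height = length of longest chain minus 1; width = size of largest antichain.
A maximum chain: 1 | 11 | 77 | 154 | 308 | 616  (height 5).
A maximum antichain: {4, 14, 22, 77}  (width 4).
Product = 5 * 4 = 20


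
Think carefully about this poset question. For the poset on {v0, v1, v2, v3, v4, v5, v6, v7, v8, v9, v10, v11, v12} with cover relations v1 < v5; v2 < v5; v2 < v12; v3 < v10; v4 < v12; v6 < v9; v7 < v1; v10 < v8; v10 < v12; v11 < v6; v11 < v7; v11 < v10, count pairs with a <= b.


The order relation is {(a,b) : a <= b}, reflexive so it includes (a,a).
Examples: (v0,v0), (v1,v1), (v1,v5), (v10,v10), (v10,v12), ...
Total ordered pairs: 33


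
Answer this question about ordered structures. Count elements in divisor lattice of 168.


Divisors of 168: [1, 2, 3, 4, 6, 7, 8, 12, 14, 21, 24, 28, 42, 56, 84, 168]
Count: 16


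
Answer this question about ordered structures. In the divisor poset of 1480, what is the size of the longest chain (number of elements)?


A chain is a totally ordered subset; we count the number of elements in a maximum chain.
Compute, for each element x, the size of the longest chain ending at x:
  1: 1
  2: 2
  5: 2
  37: 2
  4: 3
  8: 4
  ...
A maximum chain: 1 < 2 < 4 < 8 < 40 < 1480
Number of elements in the longest chain: 6


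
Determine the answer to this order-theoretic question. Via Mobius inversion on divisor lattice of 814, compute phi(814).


phi(n) = n * prod_{p|n} (1 - 1/p).
Prime divisors of 814: [2, 11, 37]
phi(814) = 814 * (1 - 1/2) * (1 - 1/11) * (1 - 1/37)
phi(814) = 360


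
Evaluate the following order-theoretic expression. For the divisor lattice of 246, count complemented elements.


An element a is complemented if some b has a meet b = bottom, a join b = top.
a is complemented iff gcd(a, n/a)=1, i.e. a is a unitary divisor of 246.
Complemented elements: 1, 2, 3, 6, 41, 82, ... (2 more)
Count: 8


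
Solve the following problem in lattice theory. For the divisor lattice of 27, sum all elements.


sigma(n) = sum of divisors.
Divisors of 27: [1, 3, 9, 27]
Sum = 40


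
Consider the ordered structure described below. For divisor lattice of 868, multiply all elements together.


Divisors of 868: [1, 2, 4, 7, 14, 28, 31, 62, 124, 217, 434, 868]
Product = n^(d(n)/2) = 868^(12/2)
Product = 427679418638209024


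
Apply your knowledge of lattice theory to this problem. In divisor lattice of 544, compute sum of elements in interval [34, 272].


Interval [34,272] in divisors of 544: [34, 68, 136, 272]
Sum = 510


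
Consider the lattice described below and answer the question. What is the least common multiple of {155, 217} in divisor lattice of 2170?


In a divisor lattice, join = lcm (least common multiple).
Compute lcm iteratively: start with first element, then lcm(current, next).
Elements: [155, 217]
lcm(155,217) = 1085
Final lcm = 1085


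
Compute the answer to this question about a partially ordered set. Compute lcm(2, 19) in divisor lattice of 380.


In a divisor lattice, join = lcm (least common multiple).
gcd(2,19) = 1
lcm(2,19) = 2*19/gcd = 38/1 = 38


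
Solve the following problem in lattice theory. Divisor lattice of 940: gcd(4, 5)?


Meet=gcd.
gcd(4,5)=1


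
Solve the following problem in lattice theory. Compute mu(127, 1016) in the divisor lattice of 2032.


In a divisor lattice, mu(a,b) = mu(b/a) where mu is the classical Mobius function.
b/a = 1016/127 = 8
Prime factorization of 8: primes [2]
8 is not squarefree, so mu(8) = 0


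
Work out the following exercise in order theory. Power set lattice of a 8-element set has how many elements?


Power set = 2^n.
2^8 = 256


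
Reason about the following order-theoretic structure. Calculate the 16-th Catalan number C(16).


C(n) = C(2n, n) / (n+1).
C(32, 16) = 601080390
C(16) = 601080390 / 17 = 35357670


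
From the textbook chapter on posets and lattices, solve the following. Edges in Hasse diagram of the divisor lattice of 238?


A cover relation a -< b holds when a < b with no c strictly between.
Cover relations:
  1 -< 2
  1 -< 7
  1 -< 17
  2 -< 14
  2 -< 34
  7 -< 14
  7 -< 119
  14 -< 238
  ...4 more
Total: 12


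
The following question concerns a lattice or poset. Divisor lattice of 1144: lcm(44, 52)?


Join=lcm.
gcd(44,52)=4
lcm=572


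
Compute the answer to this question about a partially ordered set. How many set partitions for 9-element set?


B(n) = number of set partitions of an n-element set.
B(n) satisfies the recurrence: B(n+1) = sum_k C(n,k)*B(k).
B(9) = 21147


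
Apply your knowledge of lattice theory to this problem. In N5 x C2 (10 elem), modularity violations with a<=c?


Modular law: if a <= c then a v (b ^ c) = (a v b) ^ c.
Check all triples (a,b,c) with a <= c among 10 elements.
  e.g. a=(a,0), b=(c,0), c=(b,0): lhs=(a,0) != rhs=(b,0)
  e.g. a=(a,0), b=(c,1), c=(b,0): lhs=(a,0) != rhs=(b,0)
Total violating triples: 6
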